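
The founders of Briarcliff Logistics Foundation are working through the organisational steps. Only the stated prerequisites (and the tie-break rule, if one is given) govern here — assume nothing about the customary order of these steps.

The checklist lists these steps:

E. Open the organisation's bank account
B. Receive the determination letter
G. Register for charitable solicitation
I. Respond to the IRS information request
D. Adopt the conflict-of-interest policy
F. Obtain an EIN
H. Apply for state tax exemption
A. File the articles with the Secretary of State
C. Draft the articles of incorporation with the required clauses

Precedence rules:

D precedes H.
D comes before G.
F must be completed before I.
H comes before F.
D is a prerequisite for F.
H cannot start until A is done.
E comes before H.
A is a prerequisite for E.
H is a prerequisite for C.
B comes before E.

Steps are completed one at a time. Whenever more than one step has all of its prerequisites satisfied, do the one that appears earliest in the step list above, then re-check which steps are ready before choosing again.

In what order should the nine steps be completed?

Nothing is required for B, D and A. B is listed earlier → B first.
Now D and A have their prerequisites met. D is listed earlier, so D next.
Ready: G and A. G is listed earlier → G.
That leaves A as the only ready step → A.
E is the only step now ready → E.
Next only H has its prerequisites met → H.
F and C are both available; F is listed earlier → F.
I now also ready, so the ready set is {I, C}; I is listed earlier → I.
C needed H, now all done → C.

B D G A E H F I C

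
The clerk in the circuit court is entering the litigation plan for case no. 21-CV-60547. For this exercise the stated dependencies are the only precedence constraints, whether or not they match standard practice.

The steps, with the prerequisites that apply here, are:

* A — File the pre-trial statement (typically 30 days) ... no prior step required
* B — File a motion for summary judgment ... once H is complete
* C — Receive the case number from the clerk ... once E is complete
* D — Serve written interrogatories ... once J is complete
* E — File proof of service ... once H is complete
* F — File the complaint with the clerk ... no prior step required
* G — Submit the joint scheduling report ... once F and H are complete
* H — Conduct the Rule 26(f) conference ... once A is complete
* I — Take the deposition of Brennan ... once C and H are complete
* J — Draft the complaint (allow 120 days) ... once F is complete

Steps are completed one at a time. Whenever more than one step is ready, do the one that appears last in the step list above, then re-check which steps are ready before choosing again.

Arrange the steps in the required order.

F J D A H G E C I B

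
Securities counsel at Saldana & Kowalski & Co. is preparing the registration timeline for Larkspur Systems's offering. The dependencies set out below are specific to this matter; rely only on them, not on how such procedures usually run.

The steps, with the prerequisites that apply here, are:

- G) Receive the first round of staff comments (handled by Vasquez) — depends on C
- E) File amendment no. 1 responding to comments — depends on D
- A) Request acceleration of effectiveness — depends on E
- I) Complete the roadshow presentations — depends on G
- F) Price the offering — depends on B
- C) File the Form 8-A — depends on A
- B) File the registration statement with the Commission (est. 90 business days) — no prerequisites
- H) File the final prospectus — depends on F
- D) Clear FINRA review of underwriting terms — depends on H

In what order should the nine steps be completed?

B → F → H → D → E → A → C → G → I

B has no prerequisites → B first.
F is the only step now ready → F.
H needed F, now all done → H.
D needed H, now all done → D.
That leaves E as the only ready step → E.
A is the only step now ready → A.
C needed A, now all done → C.
Next only G has its prerequisites met → G.
That leaves I as the only ready step → I.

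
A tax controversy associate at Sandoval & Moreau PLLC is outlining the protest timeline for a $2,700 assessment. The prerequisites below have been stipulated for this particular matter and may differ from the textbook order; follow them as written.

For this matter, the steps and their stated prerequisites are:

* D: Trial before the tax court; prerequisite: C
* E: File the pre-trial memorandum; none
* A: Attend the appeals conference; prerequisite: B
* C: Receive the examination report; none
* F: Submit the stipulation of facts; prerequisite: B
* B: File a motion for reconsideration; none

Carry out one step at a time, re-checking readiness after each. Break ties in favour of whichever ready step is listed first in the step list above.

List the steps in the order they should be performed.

E, C and B have no prerequisites; E is listed earlier, so E is first.
C and B are both available; C is listed earlier → C.
D now also ready, so the ready set is {D, B}; D is listed earlier → D.
Next only B has its prerequisites met → B.
A and F are both available; A is listed earlier → A.
Next only F has its prerequisites met → F.

E, C, D, B, A, F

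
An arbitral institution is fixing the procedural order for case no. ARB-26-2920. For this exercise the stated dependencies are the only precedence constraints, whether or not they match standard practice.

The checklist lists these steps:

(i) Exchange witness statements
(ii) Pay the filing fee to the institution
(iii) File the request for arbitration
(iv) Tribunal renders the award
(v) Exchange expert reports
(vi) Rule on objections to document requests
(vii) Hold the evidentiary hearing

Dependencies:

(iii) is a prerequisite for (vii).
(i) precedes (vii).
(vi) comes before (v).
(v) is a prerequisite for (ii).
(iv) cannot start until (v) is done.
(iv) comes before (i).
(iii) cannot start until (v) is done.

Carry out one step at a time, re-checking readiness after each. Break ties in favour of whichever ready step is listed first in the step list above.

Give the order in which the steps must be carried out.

(vi) (v) (ii) (iii) (iv) (i) (vii)

Only (vi) has no prerequisites, so it is first.
(v) needed (vi), now all done → (v).
Ready: (ii), (iii) and (iv). (ii) is listed earlier → (ii).
Ready: (iii) and (iv). (iii) is listed earlier → (iii).
Next only (iv) has its prerequisites met → (iv).
(i) needed (iv), now all done → (i).
(vii) needed (i) and (iii), now all done → (vii).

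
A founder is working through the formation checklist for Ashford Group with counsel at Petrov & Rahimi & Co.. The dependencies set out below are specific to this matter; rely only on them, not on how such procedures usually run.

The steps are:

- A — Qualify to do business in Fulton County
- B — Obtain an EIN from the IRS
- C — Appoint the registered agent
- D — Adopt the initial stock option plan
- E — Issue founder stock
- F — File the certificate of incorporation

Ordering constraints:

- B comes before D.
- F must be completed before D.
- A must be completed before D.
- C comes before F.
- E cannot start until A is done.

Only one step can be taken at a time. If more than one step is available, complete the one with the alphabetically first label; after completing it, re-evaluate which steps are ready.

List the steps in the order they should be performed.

Nothing is required for A, B and C. A has the earlier label → A first.
Now B, C and E have their prerequisites met. B has the earlier label, so B next.
Ready: C and E. C has the earlier label → C.
F now also ready, so the ready set is {E, F}; E has the earlier label → E.
F needed C, now all done → F.
D is the only step now ready → D.

A B C E F D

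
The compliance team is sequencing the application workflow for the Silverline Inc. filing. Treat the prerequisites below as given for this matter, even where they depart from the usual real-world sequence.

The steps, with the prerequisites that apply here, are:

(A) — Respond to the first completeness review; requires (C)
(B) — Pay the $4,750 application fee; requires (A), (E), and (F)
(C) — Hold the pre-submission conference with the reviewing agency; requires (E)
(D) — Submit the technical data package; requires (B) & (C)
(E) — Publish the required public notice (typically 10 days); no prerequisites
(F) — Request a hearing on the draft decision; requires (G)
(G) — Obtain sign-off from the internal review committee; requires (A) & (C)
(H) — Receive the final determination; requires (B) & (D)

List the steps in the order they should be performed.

(E) → (C) → (A) → (G) → (F) → (B) → (D) → (H)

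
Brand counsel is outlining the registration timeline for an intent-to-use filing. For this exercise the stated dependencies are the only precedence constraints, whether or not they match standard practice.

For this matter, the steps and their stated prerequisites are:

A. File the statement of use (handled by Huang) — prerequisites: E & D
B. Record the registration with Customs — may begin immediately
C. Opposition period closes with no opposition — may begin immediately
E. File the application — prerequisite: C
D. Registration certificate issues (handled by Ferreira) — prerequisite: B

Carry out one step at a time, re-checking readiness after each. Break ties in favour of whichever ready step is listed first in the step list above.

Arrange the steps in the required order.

B and C have no prerequisites; B is listed earlier, so B is first.
D now also ready, so the ready set is {C, D}; C is listed earlier → C.
E now also ready, so the ready set is {E, D}; E is listed earlier → E.
D is the only step now ready → D.
Next only A has its prerequisites met → A.

B, C, E, D, A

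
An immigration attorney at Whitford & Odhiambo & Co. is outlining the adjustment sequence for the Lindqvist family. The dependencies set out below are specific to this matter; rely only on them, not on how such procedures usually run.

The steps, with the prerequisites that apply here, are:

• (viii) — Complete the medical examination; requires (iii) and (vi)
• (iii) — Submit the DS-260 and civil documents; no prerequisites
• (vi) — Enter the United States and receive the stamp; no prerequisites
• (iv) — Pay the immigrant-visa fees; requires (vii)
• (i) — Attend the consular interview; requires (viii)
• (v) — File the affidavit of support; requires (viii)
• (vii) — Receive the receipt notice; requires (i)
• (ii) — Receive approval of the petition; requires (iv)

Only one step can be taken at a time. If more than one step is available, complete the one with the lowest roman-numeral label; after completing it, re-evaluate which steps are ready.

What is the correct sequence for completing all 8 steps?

(iii), (vi), (viii), (i), (v), (vii), (iv), (ii)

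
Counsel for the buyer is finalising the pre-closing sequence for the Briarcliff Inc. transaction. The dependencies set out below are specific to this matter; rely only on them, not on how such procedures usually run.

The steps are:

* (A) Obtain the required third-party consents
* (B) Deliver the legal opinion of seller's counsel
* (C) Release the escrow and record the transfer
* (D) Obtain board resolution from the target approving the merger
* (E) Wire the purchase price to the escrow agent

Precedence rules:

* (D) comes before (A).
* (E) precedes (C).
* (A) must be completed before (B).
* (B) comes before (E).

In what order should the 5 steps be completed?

Only (D) has no prerequisites, so it is first.
That leaves (A) as the only ready step → (A).
Next only (B) has its prerequisites met → (B).
(E) needed (B), now all done → (E).
Next only (C) has its prerequisites met → (C).

(D), (A), (B), (E), (C)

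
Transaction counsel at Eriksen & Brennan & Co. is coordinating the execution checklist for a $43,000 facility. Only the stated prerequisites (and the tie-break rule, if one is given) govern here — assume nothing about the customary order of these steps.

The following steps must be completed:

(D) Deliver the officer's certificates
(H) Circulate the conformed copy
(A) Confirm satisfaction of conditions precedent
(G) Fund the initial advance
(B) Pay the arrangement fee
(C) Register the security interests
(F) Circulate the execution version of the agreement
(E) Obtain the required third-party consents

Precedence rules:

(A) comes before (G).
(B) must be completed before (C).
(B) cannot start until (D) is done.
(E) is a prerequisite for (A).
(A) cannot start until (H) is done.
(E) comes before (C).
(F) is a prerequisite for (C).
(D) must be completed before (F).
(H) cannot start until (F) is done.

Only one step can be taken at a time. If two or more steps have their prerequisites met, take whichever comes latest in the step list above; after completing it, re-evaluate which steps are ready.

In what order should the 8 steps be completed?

(E) → (D) → (F) → (B) → (C) → (H) → (A) → (G)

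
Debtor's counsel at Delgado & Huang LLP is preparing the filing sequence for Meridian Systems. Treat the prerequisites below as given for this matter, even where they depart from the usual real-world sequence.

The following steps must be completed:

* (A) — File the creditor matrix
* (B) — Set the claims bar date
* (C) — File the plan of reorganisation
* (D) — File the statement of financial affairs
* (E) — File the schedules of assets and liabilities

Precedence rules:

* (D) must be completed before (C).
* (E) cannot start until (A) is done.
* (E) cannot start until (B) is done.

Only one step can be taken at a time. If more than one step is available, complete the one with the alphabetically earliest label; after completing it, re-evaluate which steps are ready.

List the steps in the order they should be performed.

(A) (B) (D) (C) (E)

(A), (B) and (D) have no prerequisites; (A) has the earlier label, so (A) is first.
(B) and (D) are both available; (B) has the earlier label → (B).
(E) now also ready, so the ready set is {(D), (E)}; (D) has the earlier label → (D).
(C) now also ready, so the ready set is {(C), (E)}; (C) has the earlier label → (C).
(E) is the only step now ready → (E).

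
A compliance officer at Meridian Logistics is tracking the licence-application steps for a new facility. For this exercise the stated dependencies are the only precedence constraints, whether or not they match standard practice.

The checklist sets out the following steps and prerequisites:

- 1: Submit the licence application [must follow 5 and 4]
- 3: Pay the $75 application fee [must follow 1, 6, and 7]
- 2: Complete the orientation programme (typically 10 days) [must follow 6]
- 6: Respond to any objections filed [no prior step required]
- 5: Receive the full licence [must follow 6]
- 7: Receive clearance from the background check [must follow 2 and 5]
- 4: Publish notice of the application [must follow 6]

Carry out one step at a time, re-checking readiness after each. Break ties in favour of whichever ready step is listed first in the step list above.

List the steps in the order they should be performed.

6 is the only step with nothing outstanding, so it goes first.
Ready: 2, 5 and 4. 2 is listed earlier → 2.
Now 5 and 4 have their prerequisites met. 5 is listed earlier, so 5 next.
7 now also ready, so the ready set is {7, 4}; 7 is listed earlier → 7.
Next only 4 has its prerequisites met → 4.
1 is the only step now ready → 1.
3 needed 1, 6 and 7, now all done → 3.

6 → 2 → 5 → 7 → 4 → 1 → 3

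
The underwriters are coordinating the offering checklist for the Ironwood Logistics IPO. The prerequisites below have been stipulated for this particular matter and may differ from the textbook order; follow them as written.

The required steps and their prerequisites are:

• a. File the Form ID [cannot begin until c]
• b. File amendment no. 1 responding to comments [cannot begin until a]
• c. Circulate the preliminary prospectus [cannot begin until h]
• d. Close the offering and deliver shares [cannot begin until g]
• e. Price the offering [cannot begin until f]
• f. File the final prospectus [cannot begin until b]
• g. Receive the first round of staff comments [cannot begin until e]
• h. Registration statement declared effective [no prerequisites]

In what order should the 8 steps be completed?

h is the only step with nothing outstanding, so it goes first.
That leaves c as the only ready step → c.
a is the only step now ready → a.
That leaves b as the only ready step → b.
f is the only step now ready → f.
e needed f, now all done → e.
g needed e, now all done → g.
d needed g, now all done → d.

h, c, a, b, f, e, g, d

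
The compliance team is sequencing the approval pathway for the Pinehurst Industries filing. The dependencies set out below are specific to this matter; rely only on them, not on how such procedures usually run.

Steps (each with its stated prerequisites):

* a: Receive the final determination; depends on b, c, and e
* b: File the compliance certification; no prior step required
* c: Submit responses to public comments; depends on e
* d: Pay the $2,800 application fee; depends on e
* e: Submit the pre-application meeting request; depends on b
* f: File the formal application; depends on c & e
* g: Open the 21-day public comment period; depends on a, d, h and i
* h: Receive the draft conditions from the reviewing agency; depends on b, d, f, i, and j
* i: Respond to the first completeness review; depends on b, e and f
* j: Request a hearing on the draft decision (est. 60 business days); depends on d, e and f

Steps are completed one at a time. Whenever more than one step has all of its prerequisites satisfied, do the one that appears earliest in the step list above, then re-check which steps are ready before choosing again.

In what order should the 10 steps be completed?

b → e → c → a → d → f → i → j → h → g

b is the only step with nothing outstanding, so it goes first.
e needed b, now all done → e.
c and d are both available; c is listed earlier → c.
a and f now also ready, so the ready set is {a, d, f}; a is listed earlier → a.
Now d and f have their prerequisites met. d is listed earlier, so d next.
f needed c and e, now all done → f.
i and j are both available; i is listed earlier → i.
j is the only step now ready → j.
Next only h has its prerequisites met → h.
Next only g has its prerequisites met → g.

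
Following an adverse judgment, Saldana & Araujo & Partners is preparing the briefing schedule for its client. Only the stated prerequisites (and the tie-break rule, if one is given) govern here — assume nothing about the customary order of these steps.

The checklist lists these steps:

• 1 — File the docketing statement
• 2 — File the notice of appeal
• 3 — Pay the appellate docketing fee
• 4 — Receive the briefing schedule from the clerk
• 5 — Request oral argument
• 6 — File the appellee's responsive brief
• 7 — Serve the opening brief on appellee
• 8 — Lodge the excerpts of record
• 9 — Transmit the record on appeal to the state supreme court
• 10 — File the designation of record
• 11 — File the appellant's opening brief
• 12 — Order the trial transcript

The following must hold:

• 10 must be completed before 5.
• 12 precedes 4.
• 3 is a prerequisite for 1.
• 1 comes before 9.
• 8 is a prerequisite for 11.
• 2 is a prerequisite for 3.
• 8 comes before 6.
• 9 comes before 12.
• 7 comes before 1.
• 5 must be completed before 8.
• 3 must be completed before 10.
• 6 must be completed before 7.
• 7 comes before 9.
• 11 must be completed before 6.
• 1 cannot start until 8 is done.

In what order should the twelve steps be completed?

2, 3, 10, 5, 8, 11, 6, 7, 1, 9, 12, 4

2 is the only step with nothing outstanding, so it goes first.
That leaves 3 as the only ready step → 3.
10 needed 3, now all done → 10.
5 needed 10, now all done → 5.
8 is the only step now ready → 8.
11 is the only step now ready → 11.
6 needed 8 and 11, now all done → 6.
7 is the only step now ready → 7.
Next only 1 has its prerequisites met → 1.
That leaves 9 as the only ready step → 9.
12 is the only step now ready → 12.
4 needed 12, now all done → 4.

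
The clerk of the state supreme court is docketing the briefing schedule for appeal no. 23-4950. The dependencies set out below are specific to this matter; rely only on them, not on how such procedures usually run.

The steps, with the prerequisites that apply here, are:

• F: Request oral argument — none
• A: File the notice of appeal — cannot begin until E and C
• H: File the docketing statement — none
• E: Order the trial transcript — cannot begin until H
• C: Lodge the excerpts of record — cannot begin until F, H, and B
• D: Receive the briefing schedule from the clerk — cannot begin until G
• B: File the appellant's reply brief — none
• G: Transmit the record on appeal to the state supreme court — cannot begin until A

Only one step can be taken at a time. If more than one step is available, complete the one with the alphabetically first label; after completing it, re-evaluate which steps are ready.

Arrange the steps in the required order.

B, F, H, C, E, A, G, D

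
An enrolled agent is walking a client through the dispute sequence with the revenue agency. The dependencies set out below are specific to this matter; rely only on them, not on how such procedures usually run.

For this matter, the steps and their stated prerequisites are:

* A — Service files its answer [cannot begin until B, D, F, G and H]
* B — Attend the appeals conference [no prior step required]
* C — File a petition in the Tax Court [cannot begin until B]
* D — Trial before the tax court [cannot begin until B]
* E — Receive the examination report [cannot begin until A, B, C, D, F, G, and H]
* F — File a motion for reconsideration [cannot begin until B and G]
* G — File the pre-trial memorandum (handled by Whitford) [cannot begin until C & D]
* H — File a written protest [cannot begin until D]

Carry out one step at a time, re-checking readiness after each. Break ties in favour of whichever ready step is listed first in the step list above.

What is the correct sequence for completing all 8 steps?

B has no prerequisites → B first.
C and D are both available; C is listed earlier → C.
Next only D has its prerequisites met → D.
Now G and H have their prerequisites met. G is listed earlier, so G next.
F and H are both available; F is listed earlier → F.
That leaves H as the only ready step → H.
Next only A has its prerequisites met → A.
E needed A, B, C, D, F, G and H, now all done → E.

B, C, D, G, F, H, A, E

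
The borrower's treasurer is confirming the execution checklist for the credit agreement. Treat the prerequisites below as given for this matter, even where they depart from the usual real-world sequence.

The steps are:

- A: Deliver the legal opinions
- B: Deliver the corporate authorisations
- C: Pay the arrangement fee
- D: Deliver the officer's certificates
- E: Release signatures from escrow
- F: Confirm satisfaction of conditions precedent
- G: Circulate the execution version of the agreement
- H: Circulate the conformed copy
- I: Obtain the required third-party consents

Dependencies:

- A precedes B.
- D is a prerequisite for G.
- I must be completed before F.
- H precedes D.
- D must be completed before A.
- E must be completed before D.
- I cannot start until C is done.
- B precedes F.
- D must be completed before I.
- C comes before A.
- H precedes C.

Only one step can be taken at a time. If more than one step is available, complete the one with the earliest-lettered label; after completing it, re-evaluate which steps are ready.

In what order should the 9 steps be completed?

E, H, C, D, A, B, G, I, F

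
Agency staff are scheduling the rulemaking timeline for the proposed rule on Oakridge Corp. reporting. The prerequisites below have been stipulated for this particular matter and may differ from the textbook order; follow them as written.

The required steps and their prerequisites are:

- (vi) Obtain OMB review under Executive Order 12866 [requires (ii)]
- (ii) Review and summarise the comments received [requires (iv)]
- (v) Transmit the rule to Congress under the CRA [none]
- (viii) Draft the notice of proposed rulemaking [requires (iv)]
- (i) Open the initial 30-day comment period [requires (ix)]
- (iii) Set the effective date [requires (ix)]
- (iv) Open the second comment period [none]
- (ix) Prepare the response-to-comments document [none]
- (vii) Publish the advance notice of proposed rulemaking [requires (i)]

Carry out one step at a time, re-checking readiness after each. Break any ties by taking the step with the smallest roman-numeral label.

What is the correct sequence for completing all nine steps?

(iv), (ii), (v), (vi), (viii), (ix), (i), (iii), (vii)

(iv), (v) and (ix) have no prerequisites; (iv) has the earlier label, so (iv) is first.
Ready: (ii), (v), (viii) and (ix). (ii) has the earlier label → (ii).
(vi) now also ready, so the ready set is {(v), (vi), (viii), (ix)}; (v) has the earlier label → (v).
(vi), (viii) and (ix) are all available; (vi) has the earlier label → (vi).
Now (viii) and (ix) have their prerequisites met. (viii) has the earlier label, so (viii) next.
That leaves (ix) as the only ready step → (ix).
Ready: (i) and (iii). (i) has the earlier label → (i).
(vii) now also ready, so the ready set is {(iii), (vii)}; (iii) has the earlier label → (iii).
Next only (vii) has its prerequisites met → (vii).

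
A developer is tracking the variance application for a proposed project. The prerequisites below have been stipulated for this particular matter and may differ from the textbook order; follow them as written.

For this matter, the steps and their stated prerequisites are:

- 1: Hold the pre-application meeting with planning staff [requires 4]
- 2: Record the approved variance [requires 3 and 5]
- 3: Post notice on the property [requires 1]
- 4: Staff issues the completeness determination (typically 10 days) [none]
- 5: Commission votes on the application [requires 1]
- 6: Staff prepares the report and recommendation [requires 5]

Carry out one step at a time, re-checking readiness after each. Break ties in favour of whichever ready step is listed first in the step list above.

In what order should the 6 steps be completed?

Only 4 has no prerequisites, so it is first.
1 needed 4, now all done → 1.
Now 3 and 5 have their prerequisites met. 3 is listed earlier, so 3 next.
5 needed 1, now all done → 5.
2 and 6 are both available; 2 is listed earlier → 2.
That leaves 6 as the only ready step → 6.

4 → 1 → 3 → 5 → 2 → 6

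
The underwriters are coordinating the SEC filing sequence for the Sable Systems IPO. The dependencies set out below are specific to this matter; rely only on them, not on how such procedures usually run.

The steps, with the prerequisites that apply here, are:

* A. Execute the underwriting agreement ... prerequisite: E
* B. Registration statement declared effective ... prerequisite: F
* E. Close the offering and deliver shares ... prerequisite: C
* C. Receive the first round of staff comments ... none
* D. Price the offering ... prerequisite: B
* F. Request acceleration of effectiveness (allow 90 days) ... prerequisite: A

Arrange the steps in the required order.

Only C has no prerequisites, so it is first.
E is the only step now ready → E.
That leaves A as the only ready step → A.
Next only F has its prerequisites met → F.
B needed F, now all done → B.
D needed B, now all done → D.

C, E, A, F, B, D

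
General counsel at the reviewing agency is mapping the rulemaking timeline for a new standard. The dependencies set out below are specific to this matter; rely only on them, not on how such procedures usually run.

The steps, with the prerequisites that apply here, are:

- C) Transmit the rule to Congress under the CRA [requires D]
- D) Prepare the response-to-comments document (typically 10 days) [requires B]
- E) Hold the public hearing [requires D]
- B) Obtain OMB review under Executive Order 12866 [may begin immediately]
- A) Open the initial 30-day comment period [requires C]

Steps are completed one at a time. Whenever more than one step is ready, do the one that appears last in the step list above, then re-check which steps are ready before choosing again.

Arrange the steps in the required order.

B, D, E, C, A

Only B has no prerequisites, so it is first.
D is the only step now ready → D.
Ready: E and C. E is listed later → E.
Next only C has its prerequisites met → C.
A needed C, now all done → A.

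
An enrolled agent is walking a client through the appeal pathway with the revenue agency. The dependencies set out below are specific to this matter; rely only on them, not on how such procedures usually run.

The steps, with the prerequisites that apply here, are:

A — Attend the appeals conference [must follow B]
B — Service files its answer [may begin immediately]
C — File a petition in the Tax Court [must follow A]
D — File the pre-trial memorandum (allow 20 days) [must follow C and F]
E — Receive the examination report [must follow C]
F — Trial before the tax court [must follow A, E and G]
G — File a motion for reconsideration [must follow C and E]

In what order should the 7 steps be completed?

B A C E G F D

Only B has no prerequisites, so it is first.
That leaves A as the only ready step → A.
C needed A, now all done → C.
That leaves E as the only ready step → E.
G needed C and E, now all done → G.
F is the only step now ready → F.
That leaves D as the only ready step → D.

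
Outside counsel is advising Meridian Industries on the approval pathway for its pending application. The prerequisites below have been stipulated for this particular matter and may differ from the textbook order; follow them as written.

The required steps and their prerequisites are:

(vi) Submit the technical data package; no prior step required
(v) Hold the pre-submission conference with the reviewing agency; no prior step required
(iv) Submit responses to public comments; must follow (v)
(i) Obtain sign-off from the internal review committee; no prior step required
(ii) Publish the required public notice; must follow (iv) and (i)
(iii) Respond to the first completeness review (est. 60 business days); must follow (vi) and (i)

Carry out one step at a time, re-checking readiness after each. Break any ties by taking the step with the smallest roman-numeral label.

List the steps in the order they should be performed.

(i) (v) (iv) (ii) (vi) (iii)

Nothing is required for (i), (v) and (vi). (i) has the earlier label → (i) first.
Ready: (v) and (vi). (v) has the earlier label → (v).
(iv) and (vi) are both available; (iv) has the earlier label → (iv).
(ii) now also ready, so the ready set is {(ii), (vi)}; (ii) has the earlier label → (ii).
Next only (vi) has its prerequisites met → (vi).
(iii) needed (i) and (vi), now all done → (iii).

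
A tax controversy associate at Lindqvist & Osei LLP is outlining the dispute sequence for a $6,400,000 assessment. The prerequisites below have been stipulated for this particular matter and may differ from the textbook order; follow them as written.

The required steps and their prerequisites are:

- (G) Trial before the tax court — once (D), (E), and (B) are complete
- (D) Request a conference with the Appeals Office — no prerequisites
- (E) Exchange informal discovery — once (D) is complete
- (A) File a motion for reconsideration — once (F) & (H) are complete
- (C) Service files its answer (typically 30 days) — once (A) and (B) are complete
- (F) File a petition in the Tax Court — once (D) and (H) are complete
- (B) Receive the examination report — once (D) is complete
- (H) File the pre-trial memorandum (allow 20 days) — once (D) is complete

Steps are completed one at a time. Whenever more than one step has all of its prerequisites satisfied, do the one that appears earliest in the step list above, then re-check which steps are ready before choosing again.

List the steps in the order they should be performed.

(D), (E), (B), (G), (H), (F), (A), (C)

(D) has no prerequisites → (D) first.
(E), (B) and (H) are all available; (E) is listed earlier → (E).
Ready: (B) and (H). (B) is listed earlier → (B).
(G) and (H) are both available; (G) is listed earlier → (G).
(H) needed (D), now all done → (H).
(F) needed (D) and (H), now all done → (F).
Next only (A) has its prerequisites met → (A).
That leaves (C) as the only ready step → (C).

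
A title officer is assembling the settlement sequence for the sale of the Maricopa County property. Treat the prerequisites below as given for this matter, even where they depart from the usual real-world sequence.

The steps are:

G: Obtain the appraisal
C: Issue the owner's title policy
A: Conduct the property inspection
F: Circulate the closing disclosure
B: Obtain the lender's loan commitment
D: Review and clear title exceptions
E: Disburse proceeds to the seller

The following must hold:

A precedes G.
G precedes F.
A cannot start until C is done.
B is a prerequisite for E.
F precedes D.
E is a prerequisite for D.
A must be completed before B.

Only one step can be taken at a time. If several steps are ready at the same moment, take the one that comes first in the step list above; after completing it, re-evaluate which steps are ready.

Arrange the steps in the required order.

C, A, G, F, B, E, D

C has no prerequisites → C first.
A is the only step now ready → A.
Ready: G and B. G is listed earlier → G.
Ready: F and B. F is listed earlier → F.
B needed A, now all done → B.
Next only E has its prerequisites met → E.
D needed F and E, now all done → D.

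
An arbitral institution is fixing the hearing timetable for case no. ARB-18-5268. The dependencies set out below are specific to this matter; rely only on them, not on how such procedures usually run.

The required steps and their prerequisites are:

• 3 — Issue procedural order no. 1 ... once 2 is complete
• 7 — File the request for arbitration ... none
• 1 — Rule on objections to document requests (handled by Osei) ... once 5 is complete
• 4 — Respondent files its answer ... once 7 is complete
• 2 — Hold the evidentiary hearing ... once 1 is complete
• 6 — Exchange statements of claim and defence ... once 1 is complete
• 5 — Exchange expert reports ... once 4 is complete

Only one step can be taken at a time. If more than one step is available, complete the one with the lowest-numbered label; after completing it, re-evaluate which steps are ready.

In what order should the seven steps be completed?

7 has no prerequisites → 7 first.
4 is the only step now ready → 4.
5 needed 4, now all done → 5.
That leaves 1 as the only ready step → 1.
Now 2 and 6 have their prerequisites met. 2 has the earlier label, so 2 next.
3 now also ready, so the ready set is {3, 6}; 3 has the earlier label → 3.
6 is the only step now ready → 6.

7 4 5 1 2 3 6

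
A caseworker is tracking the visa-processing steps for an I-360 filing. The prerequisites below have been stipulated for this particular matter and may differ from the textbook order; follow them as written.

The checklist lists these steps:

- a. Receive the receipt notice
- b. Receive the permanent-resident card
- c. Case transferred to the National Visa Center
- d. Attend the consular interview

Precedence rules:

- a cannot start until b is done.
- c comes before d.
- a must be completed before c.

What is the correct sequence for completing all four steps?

Only b has no prerequisites, so it is first.
Next only a has its prerequisites met → a.
c needed a, now all done → c.
That leaves d as the only ready step → d.

b → a → c → d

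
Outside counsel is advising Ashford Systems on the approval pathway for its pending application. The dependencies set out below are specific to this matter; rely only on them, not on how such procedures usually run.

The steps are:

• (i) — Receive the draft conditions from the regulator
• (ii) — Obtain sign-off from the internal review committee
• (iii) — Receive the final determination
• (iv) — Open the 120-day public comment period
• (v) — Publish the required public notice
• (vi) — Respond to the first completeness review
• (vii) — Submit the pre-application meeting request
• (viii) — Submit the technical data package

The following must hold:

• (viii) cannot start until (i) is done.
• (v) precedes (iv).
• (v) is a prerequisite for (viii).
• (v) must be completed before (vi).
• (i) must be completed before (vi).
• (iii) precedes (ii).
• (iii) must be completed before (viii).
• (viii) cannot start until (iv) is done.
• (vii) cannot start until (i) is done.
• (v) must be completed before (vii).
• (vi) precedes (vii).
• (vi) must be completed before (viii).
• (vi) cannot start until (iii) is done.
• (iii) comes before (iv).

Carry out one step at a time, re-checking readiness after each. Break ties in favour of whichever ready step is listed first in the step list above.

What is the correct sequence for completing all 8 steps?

Nothing is required for (i), (iii) and (v). (i) is listed earlier → (i) first.
Now (iii) and (v) have their prerequisites met. (iii) is listed earlier, so (iii) next.
(ii) and (v) are both available; (ii) is listed earlier → (ii).
That leaves (v) as the only ready step → (v).
(iv) and (vi) are both available; (iv) is listed earlier → (iv).
(vi) needed (i), (iii) and (v), now all done → (vi).
Ready: (vii) and (viii). (vii) is listed earlier → (vii).
(viii) needed (i), (iii), (iv), (v) and (vi), now all done → (viii).

(i), (iii), (ii), (v), (iv), (vi), (vii), (viii)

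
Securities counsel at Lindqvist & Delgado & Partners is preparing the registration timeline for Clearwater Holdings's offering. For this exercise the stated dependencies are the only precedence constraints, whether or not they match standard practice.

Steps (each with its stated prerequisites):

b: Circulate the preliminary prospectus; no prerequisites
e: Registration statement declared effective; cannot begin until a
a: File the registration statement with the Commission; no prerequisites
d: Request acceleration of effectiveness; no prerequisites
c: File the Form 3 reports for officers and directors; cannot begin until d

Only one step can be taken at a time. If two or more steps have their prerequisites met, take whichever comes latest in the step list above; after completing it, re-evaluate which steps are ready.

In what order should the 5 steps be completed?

d → c → a → e → b

Nothing is required for d, a and b. d is listed later → d first.
Now c, a and b have their prerequisites met. c is listed later, so c next.
Ready: a and b. a is listed later → a.
Now e and b have their prerequisites met. e is listed later, so e next.
b is the only step now ready → b.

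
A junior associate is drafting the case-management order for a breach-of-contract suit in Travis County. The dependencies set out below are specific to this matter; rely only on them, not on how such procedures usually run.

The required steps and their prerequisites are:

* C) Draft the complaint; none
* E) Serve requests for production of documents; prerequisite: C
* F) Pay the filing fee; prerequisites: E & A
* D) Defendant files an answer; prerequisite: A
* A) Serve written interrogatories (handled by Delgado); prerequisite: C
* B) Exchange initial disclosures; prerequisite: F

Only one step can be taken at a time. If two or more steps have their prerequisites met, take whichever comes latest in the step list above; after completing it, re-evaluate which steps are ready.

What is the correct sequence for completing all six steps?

Only C has no prerequisites, so it is first.
Now A and E have their prerequisites met. A is listed later, so A next.
D now also ready, so the ready set is {D, E}; D is listed later → D.
E needed C, now all done → E.
F needed A and E, now all done → F.
B needed F, now all done → B.

C A D E F B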